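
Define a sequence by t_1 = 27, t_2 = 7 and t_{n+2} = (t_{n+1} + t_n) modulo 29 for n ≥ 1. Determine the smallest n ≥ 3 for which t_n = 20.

12

Listing terms: t_1 = 27,  t_2 = 7,  t_3 = 5,  t_4 = 12,  t_5 = 17,  t_6 = 0,  t_7 = 17,  t_8 = 17,  t_9 = 5,  t_{10} = 22,  t_{11} = 27,  t_{12} = 20,  t_{13} = 18,  t_{14} = 9,  t_{15} = 27,  t_{16} = 7.
Since (t_{15}, t_{16}) = (t_1, t_2) = (27, 7) (two consecutive terms determine the rest), the sequence is periodic with period 14.
The value 20 first appears (with n ≥ 3) at t_{12}.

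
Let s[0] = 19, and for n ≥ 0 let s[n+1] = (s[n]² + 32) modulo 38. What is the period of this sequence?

5

We have s[0] = 19; s[1] = 13; s[2] = 11; s[3] = 1; s[4] = 33; s[5] = 19.
The sequence repeats with period 5.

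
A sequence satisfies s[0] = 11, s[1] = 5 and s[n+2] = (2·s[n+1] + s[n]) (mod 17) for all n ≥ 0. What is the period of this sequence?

16

Listing terms: s[0] = 11,  s[1] = 5,  s[2] = 4,  s[3] = 13,  s[4] = 13,  s[5] = 5,  s[6] = 6,  s[7] = 0,  s[8] = 6,  s[9] = 12,  s[10] = 13,  s[11] = 4,  s[12] = 4,  s[13] = 12,  s[14] = 11,  s[15] = 0,  s[16] = 11,  s[17] = 5.
The sequence repeats with period 16.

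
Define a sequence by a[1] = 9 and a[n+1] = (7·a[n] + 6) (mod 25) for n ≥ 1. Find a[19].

14

We have a[1] = 9,  a[2] = 19,  a[3] = 14,  a[4] = 4,  a[5] = 9.
The sequence repeats with period 4.
So a[19] = a[1 + ((19-1) mod 4)] = a[3] = 14.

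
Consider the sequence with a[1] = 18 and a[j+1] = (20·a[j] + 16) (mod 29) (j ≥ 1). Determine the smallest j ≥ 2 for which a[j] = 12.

a[1] = 18,  a[2] = 28,  a[3] = 25,  a[4] = 23,  a[5] = 12,  a[6] = 24,  a[7] = 3,  a[8] = 18.
The sequence repeats with period 7.
The value 12 first appears (with j ≥ 2) at a[5].

5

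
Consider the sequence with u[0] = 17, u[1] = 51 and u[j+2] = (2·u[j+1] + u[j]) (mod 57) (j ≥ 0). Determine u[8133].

27

u[0] = 17,  u[1] = 51,  u[2] = 5,  u[3] = 4,  u[4] = 13,  u[5] = 30,  u[6] = 16,  u[7] = 5,  u[8] = 26,  u[9] = 0,  u[10] = 26,  u[11] = 52,  u[12] = 16,  u[13] = 27,  u[14] = 13,  u[15] = 53,  u[16] = 5,  u[17] = 6,  u[18] = 17,  u[19] = 40,  u[20] = 40,  u[21] = 6,  u[22] = 52,  u[23] = 53,  u[24] = 44,  u[25] = 27,  u[26] = 41,  u[27] = 52,  u[28] = 31,  u[29] = 0,  u[30] = 31,  u[31] = 5,  u[32] = 41,  u[33] = 30,  u[34] = 44,  u[35] = 4,  u[36] = 52,  u[37] = 51,  u[38] = 40,  u[39] = 17,  u[40] = 17,  u[41] = 51.
The sequence repeats with period 40.
(8133 - 0) mod 40 = 13, so u[8133] = u[13] = 27.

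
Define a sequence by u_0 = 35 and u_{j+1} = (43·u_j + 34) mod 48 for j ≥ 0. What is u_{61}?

3

We have u_0 = 35; u_1 = 3; u_2 = 19; u_3 = 35.
The sequence repeats with period 3.
So u_{61} = u_{0 + ((61-0) mod 3)} = u_1 = 3.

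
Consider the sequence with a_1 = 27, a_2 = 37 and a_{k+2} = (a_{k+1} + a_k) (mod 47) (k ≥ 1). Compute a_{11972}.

We have a_1 = 27,  a_2 = 37,  a_3 = 17,  a_4 = 7,  a_5 = 24,  a_6 = 31,  a_7 = 8,  a_8 = 39,  a_9 = 0,  a_{10} = 39,  a_{11} = 39,  a_{12} = 31,  a_{13} = 23,  a_{14} = 7,  a_{15} = 30,  a_{16} = 37,  a_{17} = 20,  a_{18} = 10,  a_{19} = 30,  a_{20} = 40,  a_{21} = 23,  a_{22} = 16,  a_{23} = 39,  a_{24} = 8,  a_{25} = 0,  a_{26} = 8,  a_{27} = 8,  a_{28} = 16,  a_{29} = 24,  a_{30} = 40,  a_{31} = 17,  a_{32} = 10,  a_{33} = 27,  a_{34} = 37.
Since (a_{33}, a_{34}) = (a_1, a_2) = (27, 37) (two consecutive terms determine the rest), the sequence is periodic with period 32.
So a_{11972} = a_{1 + ((11972-1) mod 32)} = a_4 = 7.

7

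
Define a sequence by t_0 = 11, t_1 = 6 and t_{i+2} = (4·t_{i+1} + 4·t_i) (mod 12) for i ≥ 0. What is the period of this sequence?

8

Listing terms: t_0 = 11,  t_1 = 6,  t_2 = 8,  t_3 = 8,  t_4 = 4,  t_5 = 0,  t_6 = 4,  t_7 = 4,  t_8 = 8,  t_9 = 0,  t_{10} = 8,  t_{11} = 8.
Since (t_{10}, t_{11}) = (t_2, t_3) = (8, 8) (two consecutive terms determine the rest), the sequence is eventually periodic: after a pre-period of length 2 it cycles with period 8.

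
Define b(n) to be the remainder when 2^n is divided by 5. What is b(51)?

Computing terms: b(0) = 1, b(1) = 2, b(2) = 4, b(3) = 3, b(4) = 1.
Since b(4) = b(0) = 1, the sequence is periodic with period 4.
(51 - 0) mod 4 = 3, so b(51) = b(3) = 3.

3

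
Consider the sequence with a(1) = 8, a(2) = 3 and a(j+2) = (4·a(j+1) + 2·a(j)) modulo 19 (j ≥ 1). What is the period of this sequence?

We have a(1) = 8; a(2) = 3; a(3) = 9; a(4) = 4; a(5) = 15; a(6) = 11; a(7) = 17; a(8) = 14; a(9) = 14; a(10) = 8; a(11) = 3.
The sequence repeats with period 9.

9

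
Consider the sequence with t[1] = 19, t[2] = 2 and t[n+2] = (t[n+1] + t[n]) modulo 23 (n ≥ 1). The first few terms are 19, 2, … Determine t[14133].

3

t[1] = 19, t[2] = 2, t[3] = 21, t[4] = 0, t[5] = 21, t[6] = 21, t[7] = 19, t[8] = 17, t[9] = 13, t[10] = 7, t[11] = 20, t[12] = 4, t[13] = 1, t[14] = 5, t[15] = 6, t[16] = 11, t[17] = 17, t[18] = 5, t[19] = 22, t[20] = 4, t[21] = 3, t[22] = 7, t[23] = 10, t[24] = 17, t[25] = 4, t[26] = 21, t[27] = 2, t[28] = 0, t[29] = 2, t[30] = 2, t[31] = 4, t[32] = 6, t[33] = 10, t[34] = 16, t[35] = 3, t[36] = 19, t[37] = 22, t[38] = 18, t[39] = 17, t[40] = 12, t[41] = 6, t[42] = 18, t[43] = 1, t[44] = 19, t[45] = 20, t[46] = 16, t[47] = 13, t[48] = 6, t[49] = 19, t[50] = 2.
Since (t[49], t[50]) = (t[1], t[2]) = (19, 2) (two consecutive terms determine the rest), the sequence is periodic with period 48.
So t[14133] = t[1 + ((14133-1) mod 48)] = t[21] = 3.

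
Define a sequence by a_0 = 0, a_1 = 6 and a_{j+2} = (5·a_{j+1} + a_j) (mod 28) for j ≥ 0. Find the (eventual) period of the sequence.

Computing terms: a_0 = 0,  a_1 = 6,  a_2 = 2,  a_3 = 16,  a_4 = 26,  a_5 = 6,  a_6 = 0,  a_7 = 6.
The sequence repeats with period 6.

6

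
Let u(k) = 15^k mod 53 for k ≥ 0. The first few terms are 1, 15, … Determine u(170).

15

We have u(0) = 1; u(1) = 15; u(2) = 13; u(3) = 36; u(4) = 10; u(5) = 44; u(6) = 24; u(7) = 42; u(8) = 47; u(9) = 16; u(10) = 28; u(11) = 49; u(12) = 46; u(13) = 1.
The sequence repeats with period 13.
So u(170) = u(0 + ((170-0) mod 13)) = u(1) = 15.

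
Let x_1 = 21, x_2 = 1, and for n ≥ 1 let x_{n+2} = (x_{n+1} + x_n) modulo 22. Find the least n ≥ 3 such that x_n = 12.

12

Computing terms: x_1 = 21, x_2 = 1, x_3 = 0, x_4 = 1, x_5 = 1, x_6 = 2, x_7 = 3, x_8 = 5, x_9 = 8, x_{10} = 13, x_{11} = 21, x_{12} = 12, x_{13} = 11, x_{14} = 1, x_{15} = 12, x_{16} = 13, x_{17} = 3, x_{18} = 16, x_{19} = 19, x_{20} = 13, x_{21} = 10, x_{22} = 1, x_{23} = 11, x_{24} = 12, x_{25} = 1, x_{26} = 13, x_{27} = 14, x_{28} = 5, x_{29} = 19, x_{30} = 2, x_{31} = 21, x_{32} = 1.
The sequence repeats with period 30.
The value 12 first appears (with n ≥ 3) at x_{12}.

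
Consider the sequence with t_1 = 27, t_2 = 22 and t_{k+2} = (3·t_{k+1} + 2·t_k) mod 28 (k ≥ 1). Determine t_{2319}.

0

t_1 = 27,  t_2 = 22,  t_3 = 8,  t_4 = 12,  t_5 = 24,  t_6 = 12,  t_7 = 0,  t_8 = 24,  t_9 = 16,  t_{10} = 12,  t_{11} = 12,  t_{12} = 4,  t_{13} = 8,  t_{14} = 4,  t_{15} = 0,  t_{16} = 8,  t_{17} = 24,  t_{18} = 4,  t_{19} = 4,  t_{20} = 20,  t_{21} = 12,  t_{22} = 20,  t_{23} = 0,  t_{24} = 12,  t_{25} = 8,  t_{26} = 20,  t_{27} = 20,  t_{28} = 16,  t_{29} = 4,  t_{30} = 16,  t_{31} = 0,  t_{32} = 4,  t_{33} = 12,  t_{34} = 16,  t_{35} = 16,  t_{36} = 24,  t_{37} = 20,  t_{38} = 24,  t_{39} = 0,  t_{40} = 20,  t_{41} = 4,  t_{42} = 24,  t_{43} = 24,  t_{44} = 8,  t_{45} = 16,  t_{46} = 8,  t_{47} = 0,  t_{48} = 16,  t_{49} = 20,  t_{50} = 8,  t_{51} = 8,  t_{52} = 12.
Since (t_{51}, t_{52}) = (t_3, t_4) = (8, 12) (two consecutive terms determine the rest), the sequence is eventually periodic: after a pre-period of length 2 it cycles with period 48.
For k ≥ 3, t_k depends only on (k - 3) mod 48. (2319 - 3) mod 48 = 12, so t_{2319} = t_{15} = 0.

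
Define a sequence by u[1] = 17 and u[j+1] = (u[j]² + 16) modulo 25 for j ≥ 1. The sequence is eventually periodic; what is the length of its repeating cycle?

3

Listing terms: u[1] = 17,  u[2] = 5,  u[3] = 16,  u[4] = 22,  u[5] = 0,  u[6] = 16.
Since u[6] = u[3] = 16, the sequence is eventually periodic: after a pre-period of length 2 it cycles with period 3.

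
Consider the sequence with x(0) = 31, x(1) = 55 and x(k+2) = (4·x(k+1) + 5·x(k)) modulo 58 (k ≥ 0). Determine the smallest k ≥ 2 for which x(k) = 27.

Computing terms: x(0) = 31, x(1) = 55, x(2) = 27, x(3) = 35, x(4) = 43, x(5) = 57, x(6) = 37, x(7) = 27, x(8) = 3, x(9) = 31, x(10) = 23, x(11) = 15, x(12) = 1, x(13) = 21, x(14) = 31, x(15) = 55.
The sequence repeats with period 14.
The value 27 first appears (with k ≥ 2) at x(2).

2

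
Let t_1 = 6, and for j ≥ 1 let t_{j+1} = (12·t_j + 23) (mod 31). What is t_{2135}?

30

We have t_1 = 6,  t_2 = 2,  t_3 = 16,  t_4 = 29,  t_5 = 30,  t_6 = 11,  t_7 = 0,  t_8 = 23,  t_9 = 20,  t_{10} = 15,  t_{11} = 17,  t_{12} = 10,  t_{13} = 19,  t_{14} = 3,  t_{15} = 28,  t_{16} = 18,  t_{17} = 22,  t_{18} = 8,  t_{19} = 26,  t_{20} = 25,  t_{21} = 13,  t_{22} = 24,  t_{23} = 1,  t_{24} = 4,  t_{25} = 9,  t_{26} = 7,  t_{27} = 14,  t_{28} = 5,  t_{29} = 21,  t_{30} = 27,  t_{31} = 6.
Since t_{31} = t_1 = 6, the sequence is periodic with period 30.
(2135 - 1) mod 30 = 4, so t_{2135} = t_5 = 30.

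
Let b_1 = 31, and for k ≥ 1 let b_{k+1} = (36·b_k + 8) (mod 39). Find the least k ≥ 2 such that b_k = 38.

4

b_1 = 31, b_2 = 32, b_3 = 29, b_4 = 38, b_5 = 11, b_6 = 14, b_7 = 5, b_8 = 32.
Since b_8 = b_2 = 32, the sequence is eventually periodic: after a pre-period of length 1 it cycles with period 6.
The value 38 first appears (with k ≥ 2) at b_4.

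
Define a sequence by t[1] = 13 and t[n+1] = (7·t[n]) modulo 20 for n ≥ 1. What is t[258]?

Listing terms: t[1] = 13,  t[2] = 11,  t[3] = 17,  t[4] = 19,  t[5] = 13.
Since t[5] = t[1] = 13, the sequence is periodic with period 4.
So t[258] = t[1 + ((258-1) mod 4)] = t[2] = 11.

11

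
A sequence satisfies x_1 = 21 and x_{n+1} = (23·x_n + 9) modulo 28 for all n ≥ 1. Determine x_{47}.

9

Computing terms: x_1 = 21; x_2 = 16; x_3 = 13; x_4 = 0; x_5 = 9; x_6 = 20; x_7 = 21.
The sequence repeats with period 6.
(47 - 1) mod 6 = 4, so x_{47} = x_5 = 9.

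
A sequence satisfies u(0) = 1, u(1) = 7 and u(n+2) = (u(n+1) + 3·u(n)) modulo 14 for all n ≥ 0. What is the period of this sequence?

Computing terms: u(0) = 1; u(1) = 7; u(2) = 10; u(3) = 3; u(4) = 5; u(5) = 0; u(6) = 1; u(7) = 1; u(8) = 4; u(9) = 7; u(10) = 5; u(11) = 12; u(12) = 13; u(13) = 7; u(14) = 4; u(15) = 11; u(16) = 9; u(17) = 0; u(18) = 13; u(19) = 13; u(20) = 10; u(21) = 7; u(22) = 9; u(23) = 2; u(24) = 1; u(25) = 7.
The sequence repeats with period 24.

24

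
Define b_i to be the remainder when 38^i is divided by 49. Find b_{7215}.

20

b_1 = 38; b_2 = 23; b_3 = 41; b_4 = 39; b_5 = 12; b_6 = 15; b_7 = 31; b_8 = 2; b_9 = 27; b_{10} = 46; b_{11} = 33; b_{12} = 29; b_{13} = 24; b_{14} = 30; b_{15} = 13; b_{16} = 4; b_{17} = 5; b_{18} = 43; b_{19} = 17; b_{20} = 9; b_{21} = 48; b_{22} = 11; b_{23} = 26; b_{24} = 8; b_{25} = 10; b_{26} = 37; b_{27} = 34; b_{28} = 18; b_{29} = 47; b_{30} = 22; b_{31} = 3; b_{32} = 16; b_{33} = 20; b_{34} = 25; b_{35} = 19; b_{36} = 36; b_{37} = 45; b_{38} = 44; b_{39} = 6; b_{40} = 32; b_{41} = 40; b_{42} = 1; b_{43} = 38.
Since b_{43} = b_1 = 38, the sequence is periodic with period 42.
(7215 - 1) mod 42 = 32, so b_{7215} = b_{33} = 20.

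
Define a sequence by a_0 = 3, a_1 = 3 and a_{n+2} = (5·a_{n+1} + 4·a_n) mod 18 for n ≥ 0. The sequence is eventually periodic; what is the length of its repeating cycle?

8

We have a_0 = 3; a_1 = 3; a_2 = 9; a_3 = 3; a_4 = 15; a_5 = 15; a_6 = 9; a_7 = 15; a_8 = 3; a_9 = 3.
The sequence repeats with period 8.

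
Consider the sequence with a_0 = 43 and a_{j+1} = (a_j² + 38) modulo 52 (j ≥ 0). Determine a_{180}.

47

We have a_0 = 43, a_1 = 15, a_2 = 3, a_3 = 47, a_4 = 11, a_5 = 3.
Since a_5 = a_2 = 3, the sequence is eventually periodic: after a pre-period of length 2 it cycles with period 3.
For j ≥ 2, a_j depends only on (j - 2) mod 3. (180 - 2) mod 3 = 1, so a_{180} = a_3 = 47.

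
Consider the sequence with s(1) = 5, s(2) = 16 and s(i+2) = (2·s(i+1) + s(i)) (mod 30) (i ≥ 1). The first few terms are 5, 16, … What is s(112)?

0

s(1) = 5; s(2) = 16; s(3) = 7; s(4) = 0; s(5) = 7; s(6) = 14; s(7) = 5; s(8) = 24; s(9) = 23; s(10) = 10; s(11) = 13; s(12) = 6; s(13) = 25; s(14) = 26; s(15) = 17; s(16) = 0; s(17) = 17; s(18) = 4; s(19) = 25; s(20) = 24; s(21) = 13; s(22) = 20; s(23) = 23; s(24) = 6; s(25) = 5; s(26) = 16.
The sequence repeats with period 24.
So s(112) = s(1 + ((112-1) mod 24)) = s(16) = 0.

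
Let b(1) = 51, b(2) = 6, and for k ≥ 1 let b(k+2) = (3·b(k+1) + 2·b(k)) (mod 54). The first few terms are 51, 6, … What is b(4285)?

24

We have b(1) = 51, b(2) = 6, b(3) = 12, b(4) = 48, b(5) = 6, b(6) = 6, b(7) = 30, b(8) = 48, b(9) = 42, b(10) = 6, b(11) = 48, b(12) = 48, b(13) = 24, b(14) = 6, b(15) = 12.
Since (b(14), b(15)) = (b(2), b(3)) = (6, 12) (two consecutive terms determine the rest), the sequence is eventually periodic: after a pre-period of length 1 it cycles with period 12.
For k ≥ 2, b(k) depends only on (k - 2) mod 12. (4285 - 2) mod 12 = 11, so b(4285) = b(13) = 24.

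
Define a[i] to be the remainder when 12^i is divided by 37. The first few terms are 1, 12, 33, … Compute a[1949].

7

We have a[0] = 1; a[1] = 12; a[2] = 33; a[3] = 26; a[4] = 16; a[5] = 7; a[6] = 10; a[7] = 9; a[8] = 34; a[9] = 1.
The sequence repeats with period 9.
So a[1949] = a[0 + ((1949-0) mod 9)] = a[5] = 7.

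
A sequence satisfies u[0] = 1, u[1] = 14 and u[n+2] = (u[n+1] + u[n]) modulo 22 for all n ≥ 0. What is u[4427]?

Computing terms: u[0] = 1; u[1] = 14; u[2] = 15; u[3] = 7; u[4] = 0; u[5] = 7; u[6] = 7; u[7] = 14; u[8] = 21; u[9] = 13; u[10] = 12; u[11] = 3; u[12] = 15; u[13] = 18; u[14] = 11; u[15] = 7; u[16] = 18; u[17] = 3; u[18] = 21; u[19] = 2; u[20] = 1; u[21] = 3; u[22] = 4; u[23] = 7; u[24] = 11; u[25] = 18; u[26] = 7; u[27] = 3; u[28] = 10; u[29] = 13; u[30] = 1; u[31] = 14.
Since (u[30], u[31]) = (u[0], u[1]) = (1, 14) (two consecutive terms determine the rest), the sequence is periodic with period 30.
(4427 - 0) mod 30 = 17, so u[4427] = u[17] = 3.

3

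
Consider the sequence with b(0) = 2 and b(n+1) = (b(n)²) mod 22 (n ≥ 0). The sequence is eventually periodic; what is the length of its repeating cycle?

4

Computing terms: b(0) = 2, b(1) = 4, b(2) = 16, b(3) = 14, b(4) = 20, b(5) = 4.
Since b(5) = b(1) = 4, the sequence is eventually periodic: after a pre-period of length 1 it cycles with period 4.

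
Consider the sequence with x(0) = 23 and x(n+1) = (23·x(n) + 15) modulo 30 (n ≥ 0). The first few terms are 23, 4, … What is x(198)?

x(0) = 23, x(1) = 4, x(2) = 17, x(3) = 16, x(4) = 23.
The sequence repeats with period 4.
So x(198) = x(0 + ((198-0) mod 4)) = x(2) = 17.

17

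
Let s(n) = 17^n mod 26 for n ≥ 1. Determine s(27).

25

We have s(1) = 17,  s(2) = 3,  s(3) = 25,  s(4) = 9,  s(5) = 23,  s(6) = 1,  s(7) = 17.
The sequence repeats with period 6.
(27 - 1) mod 6 = 2, so s(27) = s(3) = 25.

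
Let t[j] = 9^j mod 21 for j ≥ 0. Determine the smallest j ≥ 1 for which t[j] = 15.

3

t[0] = 1,  t[1] = 9,  t[2] = 18,  t[3] = 15,  t[4] = 9.
Since t[4] = t[1] = 9, the sequence is eventually periodic: after a pre-period of length 1 it cycles with period 3.
The value 15 first appears (with j ≥ 1) at t[3].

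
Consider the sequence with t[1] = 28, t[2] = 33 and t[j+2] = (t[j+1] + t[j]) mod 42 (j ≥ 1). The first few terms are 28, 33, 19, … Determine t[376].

2

We have t[1] = 28,  t[2] = 33,  t[3] = 19,  t[4] = 10,  t[5] = 29,  t[6] = 39,  t[7] = 26,  t[8] = 23,  t[9] = 7,  t[10] = 30,  t[11] = 37,  t[12] = 25,  t[13] = 20,  t[14] = 3,  t[15] = 23,  t[16] = 26,  t[17] = 7,  t[18] = 33,  t[19] = 40,  t[20] = 31,  t[21] = 29,  t[22] = 18,  t[23] = 5,  t[24] = 23,  t[25] = 28,  t[26] = 9,  t[27] = 37,  t[28] = 4,  t[29] = 41,  t[30] = 3,  t[31] = 2,  t[32] = 5,  t[33] = 7,  t[34] = 12,  t[35] = 19,  t[36] = 31,  t[37] = 8,  t[38] = 39,  t[39] = 5,  t[40] = 2,  t[41] = 7,  t[42] = 9,  t[43] = 16,  t[44] = 25,  t[45] = 41,  t[46] = 24,  t[47] = 23,  t[48] = 5,  t[49] = 28,  t[50] = 33.
The sequence repeats with period 48.
(376 - 1) mod 48 = 39, so t[376] = t[40] = 2.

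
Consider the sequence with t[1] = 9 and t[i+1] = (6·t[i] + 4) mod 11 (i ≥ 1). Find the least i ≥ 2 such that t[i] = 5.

8

t[1] = 9,  t[2] = 3,  t[3] = 0,  t[4] = 4,  t[5] = 6,  t[6] = 7,  t[7] = 2,  t[8] = 5,  t[9] = 1,  t[10] = 10,  t[11] = 9.
The sequence repeats with period 10.
The value 5 first appears (with i ≥ 2) at t[8].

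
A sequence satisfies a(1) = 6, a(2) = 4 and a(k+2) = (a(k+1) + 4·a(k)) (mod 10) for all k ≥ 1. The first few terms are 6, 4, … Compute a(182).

4

Computing terms: a(1) = 6,  a(2) = 4,  a(3) = 8,  a(4) = 4,  a(5) = 6,  a(6) = 2,  a(7) = 6,  a(8) = 4.
The sequence repeats with period 6.
(182 - 1) mod 6 = 1, so a(182) = a(2) = 4.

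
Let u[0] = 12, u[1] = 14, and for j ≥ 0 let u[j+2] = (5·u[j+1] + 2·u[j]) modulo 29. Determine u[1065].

Computing terms: u[0] = 12, u[1] = 14, u[2] = 7, u[3] = 5, u[4] = 10, u[5] = 2, u[6] = 1, u[7] = 9, u[8] = 18, u[9] = 21, u[10] = 25, u[11] = 22, u[12] = 15, u[13] = 3, u[14] = 16, u[15] = 28, u[16] = 27, u[17] = 17, u[18] = 23, u[19] = 4, u[20] = 8, u[21] = 19, u[22] = 24, u[23] = 13, u[24] = 26, u[25] = 11, u[26] = 20, u[27] = 6, u[28] = 12, u[29] = 14.
Since (u[28], u[29]) = (u[0], u[1]) = (12, 14) (two consecutive terms determine the rest), the sequence is periodic with period 28.
(1065 - 0) mod 28 = 1, so u[1065] = u[1] = 14.

14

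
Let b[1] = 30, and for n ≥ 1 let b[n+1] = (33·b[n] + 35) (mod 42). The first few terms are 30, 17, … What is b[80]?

17

Computing terms: b[1] = 30, b[2] = 17, b[3] = 8, b[4] = 5, b[5] = 32, b[6] = 41, b[7] = 2, b[8] = 17.
Since b[8] = b[2] = 17, the sequence is eventually periodic: after a pre-period of length 1 it cycles with period 6.
For n ≥ 2, b[n] depends only on (n - 2) mod 6. (80 - 2) mod 6 = 0, so b[80] = b[2] = 17.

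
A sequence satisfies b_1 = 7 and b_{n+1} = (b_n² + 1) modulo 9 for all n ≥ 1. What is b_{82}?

2

Computing terms: b_1 = 7, b_2 = 5, b_3 = 8, b_4 = 2, b_5 = 5.
Since b_5 = b_2 = 5, the sequence is eventually periodic: after a pre-period of length 1 it cycles with period 3.
For n ≥ 2, b_n depends only on (n - 2) mod 3. (82 - 2) mod 3 = 2, so b_{82} = b_4 = 2.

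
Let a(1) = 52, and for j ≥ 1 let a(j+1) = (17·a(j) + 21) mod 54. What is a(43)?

a(1) = 52,  a(2) = 41,  a(3) = 16,  a(4) = 23,  a(5) = 34,  a(6) = 5,  a(7) = 52.
Since a(7) = a(1) = 52, the sequence is periodic with period 6.
So a(43) = a(1 + ((43-1) mod 6)) = a(1) = 52.

52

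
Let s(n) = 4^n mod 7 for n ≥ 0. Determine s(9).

s(0) = 1, s(1) = 4, s(2) = 2, s(3) = 1.
Since s(3) = s(0) = 1, the sequence is periodic with period 3.
(9 - 0) mod 3 = 0, so s(9) = s(0) = 1.

1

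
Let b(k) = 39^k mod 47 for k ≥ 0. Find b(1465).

43

Computing terms: b(0) = 1, b(1) = 39, b(2) = 17, b(3) = 5, b(4) = 7, b(5) = 38, b(6) = 25, b(7) = 35, b(8) = 2, b(9) = 31, b(10) = 34, b(11) = 10, b(12) = 14, b(13) = 29, b(14) = 3, b(15) = 23, b(16) = 4, b(17) = 15, b(18) = 21, b(19) = 20, b(20) = 28, b(21) = 11, b(22) = 6, b(23) = 46, b(24) = 8, b(25) = 30, b(26) = 42, b(27) = 40, b(28) = 9, b(29) = 22, b(30) = 12, b(31) = 45, b(32) = 16, b(33) = 13, b(34) = 37, b(35) = 33, b(36) = 18, b(37) = 44, b(38) = 24, b(39) = 43, b(40) = 32, b(41) = 26, b(42) = 27, b(43) = 19, b(44) = 36, b(45) = 41, b(46) = 1.
The sequence repeats with period 46.
So b(1465) = b(0 + ((1465-0) mod 46)) = b(39) = 43.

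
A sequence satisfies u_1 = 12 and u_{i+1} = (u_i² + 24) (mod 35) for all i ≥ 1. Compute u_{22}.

33

u_1 = 12, u_2 = 28, u_3 = 3, u_4 = 33, u_5 = 28.
Since u_5 = u_2 = 28, the sequence is eventually periodic: after a pre-period of length 1 it cycles with period 3.
For i ≥ 2, u_i depends only on (i - 2) mod 3. (22 - 2) mod 3 = 2, so u_{22} = u_4 = 33.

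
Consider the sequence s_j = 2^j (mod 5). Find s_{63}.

3

Computing terms: s_1 = 2, s_2 = 4, s_3 = 3, s_4 = 1, s_5 = 2.
Since s_5 = s_1 = 2, the sequence is periodic with period 4.
(63 - 1) mod 4 = 2, so s_{63} = s_3 = 3.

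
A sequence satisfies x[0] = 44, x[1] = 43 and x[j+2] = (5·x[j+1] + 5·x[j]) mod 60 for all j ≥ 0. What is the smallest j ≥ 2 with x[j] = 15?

2

Listing terms: x[0] = 44, x[1] = 43, x[2] = 15, x[3] = 50, x[4] = 25, x[5] = 15, x[6] = 20, x[7] = 55, x[8] = 15, x[9] = 50.
Since (x[8], x[9]) = (x[2], x[3]) = (15, 50) (two consecutive terms determine the rest), the sequence is eventually periodic: after a pre-period of length 2 it cycles with period 6.
The value 15 first appears (with j ≥ 2) at x[2].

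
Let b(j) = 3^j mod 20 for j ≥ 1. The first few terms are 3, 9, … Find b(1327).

Computing terms: b(1) = 3, b(2) = 9, b(3) = 7, b(4) = 1, b(5) = 3.
The sequence repeats with period 4.
(1327 - 1) mod 4 = 2, so b(1327) = b(3) = 7.

7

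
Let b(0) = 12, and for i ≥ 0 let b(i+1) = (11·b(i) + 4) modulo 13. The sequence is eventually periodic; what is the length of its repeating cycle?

Listing terms: b(0) = 12,  b(1) = 6,  b(2) = 5,  b(3) = 7,  b(4) = 3,  b(5) = 11,  b(6) = 8,  b(7) = 1,  b(8) = 2,  b(9) = 0,  b(10) = 4,  b(11) = 9,  b(12) = 12.
The sequence repeats with period 12.

12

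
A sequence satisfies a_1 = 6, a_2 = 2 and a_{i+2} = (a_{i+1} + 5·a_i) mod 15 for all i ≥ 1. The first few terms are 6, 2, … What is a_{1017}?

2

We have a_1 = 6, a_2 = 2, a_3 = 2, a_4 = 12, a_5 = 7, a_6 = 7, a_7 = 12, a_8 = 2, a_9 = 2.
Since (a_8, a_9) = (a_2, a_3) = (2, 2) (two consecutive terms determine the rest), the sequence is eventually periodic: after a pre-period of length 1 it cycles with period 6.
For i ≥ 2, a_i depends only on (i - 2) mod 6. (1017 - 2) mod 6 = 1, so a_{1017} = a_3 = 2.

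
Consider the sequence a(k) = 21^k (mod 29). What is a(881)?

Listing terms: a(0) = 1,  a(1) = 21,  a(2) = 6,  a(3) = 10,  a(4) = 7,  a(5) = 2,  a(6) = 13,  a(7) = 12,  a(8) = 20,  a(9) = 14,  a(10) = 4,  a(11) = 26,  a(12) = 24,  a(13) = 11,  a(14) = 28,  a(15) = 8,  a(16) = 23,  a(17) = 19,  a(18) = 22,  a(19) = 27,  a(20) = 16,  a(21) = 17,  a(22) = 9,  a(23) = 15,  a(24) = 25,  a(25) = 3,  a(26) = 5,  a(27) = 18,  a(28) = 1.
The sequence repeats with period 28.
(881 - 0) mod 28 = 13, so a(881) = a(13) = 11.

11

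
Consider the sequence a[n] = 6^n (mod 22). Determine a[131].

a[1] = 6, a[2] = 14, a[3] = 18, a[4] = 20, a[5] = 10, a[6] = 16, a[7] = 8, a[8] = 4, a[9] = 2, a[10] = 12, a[11] = 6.
The sequence repeats with period 10.
So a[131] = a[1 + ((131-1) mod 10)] = a[1] = 6.

6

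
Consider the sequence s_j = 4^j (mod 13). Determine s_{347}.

Computing terms: s_0 = 1; s_1 = 4; s_2 = 3; s_3 = 12; s_4 = 9; s_5 = 10; s_6 = 1.
The sequence repeats with period 6.
So s_{347} = s_{0 + ((347-0) mod 6)} = s_5 = 10.

10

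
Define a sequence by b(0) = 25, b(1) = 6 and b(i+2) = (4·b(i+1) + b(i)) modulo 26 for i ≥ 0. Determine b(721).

18

b(0) = 25, b(1) = 6, b(2) = 23, b(3) = 20, b(4) = 25, b(5) = 16, b(6) = 11, b(7) = 8, b(8) = 17, b(9) = 24, b(10) = 9, b(11) = 8, b(12) = 15, b(13) = 16, b(14) = 1, b(15) = 20, b(16) = 3, b(17) = 6, b(18) = 1, b(19) = 10, b(20) = 15, b(21) = 18, b(22) = 9, b(23) = 2, b(24) = 17, b(25) = 18, b(26) = 11, b(27) = 10, b(28) = 25, b(29) = 6.
Since (b(28), b(29)) = (b(0), b(1)) = (25, 6) (two consecutive terms determine the rest), the sequence is periodic with period 28.
(721 - 0) mod 28 = 21, so b(721) = b(21) = 18.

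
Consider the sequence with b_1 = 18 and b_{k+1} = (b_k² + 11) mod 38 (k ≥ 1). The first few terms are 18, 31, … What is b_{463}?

20

Computing terms: b_1 = 18,  b_2 = 31,  b_3 = 22,  b_4 = 1,  b_5 = 12,  b_6 = 3,  b_7 = 20,  b_8 = 31.
Since b_8 = b_2 = 31, the sequence is eventually periodic: after a pre-period of length 1 it cycles with period 6.
For k ≥ 2, b_k depends only on (k - 2) mod 6. (463 - 2) mod 6 = 5, so b_{463} = b_7 = 20.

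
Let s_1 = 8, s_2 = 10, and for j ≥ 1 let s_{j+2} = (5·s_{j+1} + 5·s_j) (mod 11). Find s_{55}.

s_1 = 8, s_2 = 10, s_3 = 2, s_4 = 5, s_5 = 2, s_6 = 2, s_7 = 9, s_8 = 0, s_9 = 1, s_{10} = 5, s_{11} = 8, s_{12} = 10.
Since (s_{11}, s_{12}) = (s_1, s_2) = (8, 10) (two consecutive terms determine the rest), the sequence is periodic with period 10.
So s_{55} = s_{1 + ((55-1) mod 10)} = s_5 = 2.

2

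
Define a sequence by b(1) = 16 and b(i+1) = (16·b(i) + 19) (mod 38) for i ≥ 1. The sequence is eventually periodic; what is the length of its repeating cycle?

9

b(1) = 16,  b(2) = 9,  b(3) = 11,  b(4) = 5,  b(5) = 23,  b(6) = 7,  b(7) = 17,  b(8) = 25,  b(9) = 1,  b(10) = 35,  b(11) = 9.
Since b(11) = b(2) = 9, the sequence is eventually periodic: after a pre-period of length 1 it cycles with period 9.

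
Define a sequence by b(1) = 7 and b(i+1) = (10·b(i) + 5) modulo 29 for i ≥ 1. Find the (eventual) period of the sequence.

28

Listing terms: b(1) = 7, b(2) = 17, b(3) = 1, b(4) = 15, b(5) = 10, b(6) = 18, b(7) = 11, b(8) = 28, b(9) = 24, b(10) = 13, b(11) = 19, b(12) = 21, b(13) = 12, b(14) = 9, b(15) = 8, b(16) = 27, b(17) = 14, b(18) = 0, b(19) = 5, b(20) = 26, b(21) = 4, b(22) = 16, b(23) = 20, b(24) = 2, b(25) = 25, b(26) = 23, b(27) = 3, b(28) = 6, b(29) = 7.
Since b(29) = b(1) = 7, the sequence is periodic with period 28.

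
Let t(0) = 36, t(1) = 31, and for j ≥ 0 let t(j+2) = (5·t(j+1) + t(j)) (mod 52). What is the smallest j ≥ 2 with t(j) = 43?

t(0) = 36,  t(1) = 31,  t(2) = 35,  t(3) = 50,  t(4) = 25,  t(5) = 19,  t(6) = 16,  t(7) = 47,  t(8) = 43,  t(9) = 2,  t(10) = 1,  t(11) = 7,  t(12) = 36,  t(13) = 31.
The sequence repeats with period 12.
The value 43 first appears (with j ≥ 2) at t(8).

8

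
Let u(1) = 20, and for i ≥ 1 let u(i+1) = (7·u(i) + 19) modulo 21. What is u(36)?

19

Computing terms: u(1) = 20; u(2) = 12; u(3) = 19; u(4) = 5; u(5) = 12.
Since u(5) = u(2) = 12, the sequence is eventually periodic: after a pre-period of length 1 it cycles with period 3.
For i ≥ 2, u(i) depends only on (i - 2) mod 3. (36 - 2) mod 3 = 1, so u(36) = u(3) = 19.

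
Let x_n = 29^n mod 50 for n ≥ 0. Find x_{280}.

1

Computing terms: x_0 = 1,  x_1 = 29,  x_2 = 41,  x_3 = 39,  x_4 = 31,  x_5 = 49,  x_6 = 21,  x_7 = 9,  x_8 = 11,  x_9 = 19,  x_{10} = 1.
The sequence repeats with period 10.
(280 - 0) mod 10 = 0, so x_{280} = x_0 = 1.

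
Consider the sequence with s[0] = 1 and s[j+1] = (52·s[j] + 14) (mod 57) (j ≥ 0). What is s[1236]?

Computing terms: s[0] = 1; s[1] = 9; s[2] = 26; s[3] = 55; s[4] = 24; s[5] = 8; s[6] = 31; s[7] = 30; s[8] = 35; s[9] = 10; s[10] = 21; s[11] = 23; s[12] = 13; s[13] = 6; s[14] = 41; s[15] = 37; s[16] = 0; s[17] = 14; s[18] = 1.
The sequence repeats with period 18.
(1236 - 0) mod 18 = 12, so s[1236] = s[12] = 13.

13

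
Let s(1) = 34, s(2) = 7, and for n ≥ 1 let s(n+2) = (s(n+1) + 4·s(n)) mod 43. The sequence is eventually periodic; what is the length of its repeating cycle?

Listing terms: s(1) = 34; s(2) = 7; s(3) = 14; s(4) = 42; s(5) = 12; s(6) = 8; s(7) = 13; s(8) = 2; s(9) = 11; s(10) = 19; s(11) = 20; s(12) = 10; s(13) = 4; s(14) = 1; s(15) = 17; s(16) = 21; s(17) = 3; s(18) = 1; s(19) = 13; s(20) = 17; s(21) = 26; s(22) = 8; s(23) = 26; s(24) = 15; s(25) = 33; s(26) = 7; s(27) = 10; s(28) = 38; s(29) = 35; s(30) = 15; s(31) = 26; s(32) = 0; s(33) = 18; s(34) = 18; s(35) = 4; s(36) = 33; s(37) = 6; s(38) = 9; s(39) = 33; s(40) = 26; s(41) = 29; s(42) = 4; s(43) = 34; s(44) = 7.
The sequence repeats with period 42.

42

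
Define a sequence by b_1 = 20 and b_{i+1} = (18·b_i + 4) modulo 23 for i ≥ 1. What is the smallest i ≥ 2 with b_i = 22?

4

Listing terms: b_1 = 20; b_2 = 19; b_3 = 1; b_4 = 22; b_5 = 9; b_6 = 5; b_7 = 2; b_8 = 17; b_9 = 11; b_{10} = 18; b_{11} = 6; b_{12} = 20.
Since b_{12} = b_1 = 20, the sequence is periodic with period 11.
The value 22 first appears (with i ≥ 2) at b_4.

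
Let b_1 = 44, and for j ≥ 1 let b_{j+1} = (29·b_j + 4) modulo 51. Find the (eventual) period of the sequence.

b_1 = 44; b_2 = 5; b_3 = 47; b_4 = 41; b_5 = 20; b_6 = 23; b_7 = 8; b_8 = 32; b_9 = 14; b_{10} = 2; b_{11} = 11; b_{12} = 17; b_{13} = 38; b_{14} = 35; b_{15} = 50; b_{16} = 26; b_{17} = 44.
Since b_{17} = b_1 = 44, the sequence is periodic with period 16.

16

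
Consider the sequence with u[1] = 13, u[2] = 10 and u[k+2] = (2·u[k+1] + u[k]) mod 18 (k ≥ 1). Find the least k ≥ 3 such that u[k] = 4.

4

We have u[1] = 13, u[2] = 10, u[3] = 15, u[4] = 4, u[5] = 5, u[6] = 14, u[7] = 15, u[8] = 8, u[9] = 13, u[10] = 16, u[11] = 9, u[12] = 16, u[13] = 5, u[14] = 8, u[15] = 3, u[16] = 14, u[17] = 13, u[18] = 4, u[19] = 3, u[20] = 10, u[21] = 5, u[22] = 2, u[23] = 9, u[24] = 2, u[25] = 13, u[26] = 10.
The sequence repeats with period 24.
The value 4 first appears (with k ≥ 3) at u[4].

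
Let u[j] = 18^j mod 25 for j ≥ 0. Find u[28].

Listing terms: u[0] = 1,  u[1] = 18,  u[2] = 24,  u[3] = 7,  u[4] = 1.
Since u[4] = u[0] = 1, the sequence is periodic with period 4.
So u[28] = u[0 + ((28-0) mod 4)] = u[0] = 1.

1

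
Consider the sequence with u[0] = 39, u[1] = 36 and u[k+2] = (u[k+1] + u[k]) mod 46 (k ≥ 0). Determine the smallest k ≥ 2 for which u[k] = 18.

40

Computing terms: u[0] = 39, u[1] = 36, u[2] = 29, u[3] = 19, u[4] = 2, u[5] = 21, u[6] = 23, u[7] = 44, u[8] = 21, u[9] = 19, u[10] = 40, u[11] = 13, u[12] = 7, u[13] = 20, u[14] = 27, u[15] = 1, u[16] = 28, u[17] = 29, u[18] = 11, u[19] = 40, u[20] = 5, u[21] = 45, u[22] = 4, u[23] = 3, u[24] = 7, u[25] = 10, u[26] = 17, u[27] = 27, u[28] = 44, u[29] = 25, u[30] = 23, u[31] = 2, u[32] = 25, u[33] = 27, u[34] = 6, u[35] = 33, u[36] = 39, u[37] = 26, u[38] = 19, u[39] = 45, u[40] = 18, u[41] = 17, u[42] = 35, u[43] = 6, u[44] = 41, u[45] = 1, u[46] = 42, u[47] = 43, u[48] = 39, u[49] = 36.
Since (u[48], u[49]) = (u[0], u[1]) = (39, 36) (two consecutive terms determine the rest), the sequence is periodic with period 48.
The value 18 first appears (with k ≥ 2) at u[40].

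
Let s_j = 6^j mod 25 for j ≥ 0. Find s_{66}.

6

Listing terms: s_0 = 1; s_1 = 6; s_2 = 11; s_3 = 16; s_4 = 21; s_5 = 1.
Since s_5 = s_0 = 1, the sequence is periodic with period 5.
(66 - 0) mod 5 = 1, so s_{66} = s_1 = 6.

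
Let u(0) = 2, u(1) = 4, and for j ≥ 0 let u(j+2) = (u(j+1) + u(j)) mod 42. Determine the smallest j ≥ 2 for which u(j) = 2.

13

Listing terms: u(0) = 2; u(1) = 4; u(2) = 6; u(3) = 10; u(4) = 16; u(5) = 26; u(6) = 0; u(7) = 26; u(8) = 26; u(9) = 10; u(10) = 36; u(11) = 4; u(12) = 40; u(13) = 2; u(14) = 0; u(15) = 2; u(16) = 2; u(17) = 4.
Since (u(16), u(17)) = (u(0), u(1)) = (2, 4) (two consecutive terms determine the rest), the sequence is periodic with period 16.
The value 2 first appears (with j ≥ 2) at u(13).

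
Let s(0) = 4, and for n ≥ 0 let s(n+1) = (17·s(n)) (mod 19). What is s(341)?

17

Listing terms: s(0) = 4; s(1) = 11; s(2) = 16; s(3) = 6; s(4) = 7; s(5) = 5; s(6) = 9; s(7) = 1; s(8) = 17; s(9) = 4.
The sequence repeats with period 9.
(341 - 0) mod 9 = 8, so s(341) = s(8) = 17.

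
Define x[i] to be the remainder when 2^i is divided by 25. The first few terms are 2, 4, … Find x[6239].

We have x[1] = 2, x[2] = 4, x[3] = 8, x[4] = 16, x[5] = 7, x[6] = 14, x[7] = 3, x[8] = 6, x[9] = 12, x[10] = 24, x[11] = 23, x[12] = 21, x[13] = 17, x[14] = 9, x[15] = 18, x[16] = 11, x[17] = 22, x[18] = 19, x[19] = 13, x[20] = 1, x[21] = 2.
The sequence repeats with period 20.
So x[6239] = x[1 + ((6239-1) mod 20)] = x[19] = 13.

13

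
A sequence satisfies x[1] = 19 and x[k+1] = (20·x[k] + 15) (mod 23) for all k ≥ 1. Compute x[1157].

Computing terms: x[1] = 19, x[2] = 4, x[3] = 3, x[4] = 6, x[5] = 20, x[6] = 1, x[7] = 12, x[8] = 2, x[9] = 9, x[10] = 11, x[11] = 5, x[12] = 0, x[13] = 15, x[14] = 16, x[15] = 13, x[16] = 22, x[17] = 18, x[18] = 7, x[19] = 17, x[20] = 10, x[21] = 8, x[22] = 14, x[23] = 19.
Since x[23] = x[1] = 19, the sequence is periodic with period 22.
So x[1157] = x[1 + ((1157-1) mod 22)] = x[13] = 15.

15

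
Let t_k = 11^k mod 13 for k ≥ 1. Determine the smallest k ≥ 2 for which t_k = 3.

4

We have t_1 = 11, t_2 = 4, t_3 = 5, t_4 = 3, t_5 = 7, t_6 = 12, t_7 = 2, t_8 = 9, t_9 = 8, t_{10} = 10, t_{11} = 6, t_{12} = 1, t_{13} = 11.
Since t_{13} = t_1 = 11, the sequence is periodic with period 12.
The value 3 first appears (with k ≥ 2) at t_4.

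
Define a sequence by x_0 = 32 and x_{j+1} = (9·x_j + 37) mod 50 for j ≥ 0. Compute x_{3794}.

x_0 = 32; x_1 = 25; x_2 = 12; x_3 = 45; x_4 = 42; x_5 = 15; x_6 = 22; x_7 = 35; x_8 = 2; x_9 = 5; x_{10} = 32.
Since x_{10} = x_0 = 32, the sequence is periodic with period 10.
So x_{3794} = x_{0 + ((3794-0) mod 10)} = x_4 = 42.

42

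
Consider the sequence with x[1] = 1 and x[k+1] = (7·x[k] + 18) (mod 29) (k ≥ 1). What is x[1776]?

Listing terms: x[1] = 1; x[2] = 25; x[3] = 19; x[4] = 6; x[5] = 2; x[6] = 3; x[7] = 10; x[8] = 1.
The sequence repeats with period 7.
(1776 - 1) mod 7 = 4, so x[1776] = x[5] = 2.

2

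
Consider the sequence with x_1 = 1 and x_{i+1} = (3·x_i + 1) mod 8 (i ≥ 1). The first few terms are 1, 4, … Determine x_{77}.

1

Computing terms: x_1 = 1; x_2 = 4; x_3 = 5; x_4 = 0; x_5 = 1.
The sequence repeats with period 4.
(77 - 1) mod 4 = 0, so x_{77} = x_1 = 1.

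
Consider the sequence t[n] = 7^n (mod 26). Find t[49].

7

Computing terms: t[0] = 1, t[1] = 7, t[2] = 23, t[3] = 5, t[4] = 9, t[5] = 11, t[6] = 25, t[7] = 19, t[8] = 3, t[9] = 21, t[10] = 17, t[11] = 15, t[12] = 1.
Since t[12] = t[0] = 1, the sequence is periodic with period 12.
(49 - 0) mod 12 = 1, so t[49] = t[1] = 7.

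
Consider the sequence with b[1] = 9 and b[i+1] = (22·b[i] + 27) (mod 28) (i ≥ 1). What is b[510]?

25

Computing terms: b[1] = 9,  b[2] = 1,  b[3] = 21,  b[4] = 13,  b[5] = 5,  b[6] = 25,  b[7] = 17,  b[8] = 9.
The sequence repeats with period 7.
(510 - 1) mod 7 = 5, so b[510] = b[6] = 25.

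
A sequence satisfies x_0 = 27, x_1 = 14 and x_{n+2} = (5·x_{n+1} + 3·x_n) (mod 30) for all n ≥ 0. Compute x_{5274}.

We have x_0 = 27,  x_1 = 14,  x_2 = 1,  x_3 = 17,  x_4 = 28,  x_5 = 11,  x_6 = 19,  x_7 = 8,  x_8 = 7,  x_9 = 29,  x_{10} = 16,  x_{11} = 17,  x_{12} = 13,  x_{13} = 26,  x_{14} = 19,  x_{15} = 23,  x_{16} = 22,  x_{17} = 29,  x_{18} = 1,  x_{19} = 2,  x_{20} = 13,  x_{21} = 11,  x_{22} = 4,  x_{23} = 23,  x_{24} = 7,  x_{25} = 14,  x_{26} = 1.
Since (x_{25}, x_{26}) = (x_1, x_2) = (14, 1) (two consecutive terms determine the rest), the sequence is eventually periodic: after a pre-period of length 1 it cycles with period 24.
For n ≥ 1, x_n depends only on (n - 1) mod 24. (5274 - 1) mod 24 = 17, so x_{5274} = x_{18} = 1.

1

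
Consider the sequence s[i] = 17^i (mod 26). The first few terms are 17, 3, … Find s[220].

9

Computing terms: s[1] = 17, s[2] = 3, s[3] = 25, s[4] = 9, s[5] = 23, s[6] = 1, s[7] = 17.
The sequence repeats with period 6.
So s[220] = s[1 + ((220-1) mod 6)] = s[4] = 9.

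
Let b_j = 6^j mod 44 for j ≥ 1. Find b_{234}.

Listing terms: b_1 = 6; b_2 = 36; b_3 = 40; b_4 = 20; b_5 = 32; b_6 = 16; b_7 = 8; b_8 = 4; b_9 = 24; b_{10} = 12; b_{11} = 28; b_{12} = 36.
Since b_{12} = b_2 = 36, the sequence is eventually periodic: after a pre-period of length 1 it cycles with period 10.
For j ≥ 2, b_j depends only on (j - 2) mod 10. (234 - 2) mod 10 = 2, so b_{234} = b_4 = 20.

20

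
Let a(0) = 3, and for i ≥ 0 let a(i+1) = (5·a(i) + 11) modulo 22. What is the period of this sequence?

10

Listing terms: a(0) = 3; a(1) = 4; a(2) = 9; a(3) = 12; a(4) = 5; a(5) = 14; a(6) = 15; a(7) = 20; a(8) = 1; a(9) = 16; a(10) = 3.
The sequence repeats with period 10.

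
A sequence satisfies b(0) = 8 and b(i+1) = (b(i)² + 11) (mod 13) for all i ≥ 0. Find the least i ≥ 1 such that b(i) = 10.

Computing terms: b(0) = 8; b(1) = 10; b(2) = 7; b(3) = 8.
Since b(3) = b(0) = 8, the sequence is periodic with period 3.
The value 10 first appears (with i ≥ 1) at b(1).

1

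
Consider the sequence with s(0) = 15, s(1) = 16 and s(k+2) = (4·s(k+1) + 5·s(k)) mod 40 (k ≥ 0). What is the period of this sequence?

Listing terms: s(0) = 15; s(1) = 16; s(2) = 19; s(3) = 36; s(4) = 39; s(5) = 16; s(6) = 19.
Since (s(5), s(6)) = (s(1), s(2)) = (16, 19) (two consecutive terms determine the rest), the sequence is eventually periodic: after a pre-period of length 1 it cycles with period 4.

4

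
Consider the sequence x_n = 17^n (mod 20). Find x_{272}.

x_1 = 17,  x_2 = 9,  x_3 = 13,  x_4 = 1,  x_5 = 17.
The sequence repeats with period 4.
So x_{272} = x_{1 + ((272-1) mod 4)} = x_4 = 1.

1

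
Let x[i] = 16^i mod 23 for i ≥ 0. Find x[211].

Computing terms: x[0] = 1; x[1] = 16; x[2] = 3; x[3] = 2; x[4] = 9; x[5] = 6; x[6] = 4; x[7] = 18; x[8] = 12; x[9] = 8; x[10] = 13; x[11] = 1.
The sequence repeats with period 11.
(211 - 0) mod 11 = 2, so x[211] = x[2] = 3.

3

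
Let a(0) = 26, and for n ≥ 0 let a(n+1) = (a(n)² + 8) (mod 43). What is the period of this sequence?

5

a(0) = 26,  a(1) = 39,  a(2) = 24,  a(3) = 25,  a(4) = 31,  a(5) = 23,  a(6) = 21,  a(7) = 19,  a(8) = 25.
Since a(8) = a(3) = 25, the sequence is eventually periodic: after a pre-period of length 3 it cycles with period 5.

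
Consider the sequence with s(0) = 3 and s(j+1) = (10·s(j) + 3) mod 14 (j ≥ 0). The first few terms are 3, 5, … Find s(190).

s(0) = 3, s(1) = 5, s(2) = 11, s(3) = 1, s(4) = 13, s(5) = 7, s(6) = 3.
The sequence repeats with period 6.
So s(190) = s(0 + ((190-0) mod 6)) = s(4) = 13.

13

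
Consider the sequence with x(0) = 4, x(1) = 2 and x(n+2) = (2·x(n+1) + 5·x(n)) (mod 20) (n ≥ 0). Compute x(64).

We have x(0) = 4, x(1) = 2, x(2) = 4, x(3) = 18, x(4) = 16, x(5) = 2, x(6) = 4.
Since (x(5), x(6)) = (x(1), x(2)) = (2, 4) (two consecutive terms determine the rest), the sequence is eventually periodic: after a pre-period of length 1 it cycles with period 4.
For n ≥ 1, x(n) depends only on (n - 1) mod 4. (64 - 1) mod 4 = 3, so x(64) = x(4) = 16.

16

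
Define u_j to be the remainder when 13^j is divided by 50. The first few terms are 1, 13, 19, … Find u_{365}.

We have u_0 = 1, u_1 = 13, u_2 = 19, u_3 = 47, u_4 = 11, u_5 = 43, u_6 = 9, u_7 = 17, u_8 = 21, u_9 = 23, u_{10} = 49, u_{11} = 37, u_{12} = 31, u_{13} = 3, u_{14} = 39, u_{15} = 7, u_{16} = 41, u_{17} = 33, u_{18} = 29, u_{19} = 27, u_{20} = 1.
Since u_{20} = u_0 = 1, the sequence is periodic with period 20.
So u_{365} = u_{0 + ((365-0) mod 20)} = u_5 = 43.

43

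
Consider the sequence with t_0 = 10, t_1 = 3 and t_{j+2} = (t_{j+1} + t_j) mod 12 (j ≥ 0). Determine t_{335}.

Computing terms: t_0 = 10,  t_1 = 3,  t_2 = 1,  t_3 = 4,  t_4 = 5,  t_5 = 9,  t_6 = 2,  t_7 = 11,  t_8 = 1,  t_9 = 0,  t_{10} = 1,  t_{11} = 1,  t_{12} = 2,  t_{13} = 3,  t_{14} = 5,  t_{15} = 8,  t_{16} = 1,  t_{17} = 9,  t_{18} = 10,  t_{19} = 7,  t_{20} = 5,  t_{21} = 0,  t_{22} = 5,  t_{23} = 5,  t_{24} = 10,  t_{25} = 3.
The sequence repeats with period 24.
(335 - 0) mod 24 = 23, so t_{335} = t_{23} = 5.

5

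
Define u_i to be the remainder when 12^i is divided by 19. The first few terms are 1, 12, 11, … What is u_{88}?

We have u_0 = 1, u_1 = 12, u_2 = 11, u_3 = 18, u_4 = 7, u_5 = 8, u_6 = 1.
Since u_6 = u_0 = 1, the sequence is periodic with period 6.
(88 - 0) mod 6 = 4, so u_{88} = u_4 = 7.

7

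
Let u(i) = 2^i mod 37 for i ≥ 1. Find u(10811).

Computing terms: u(1) = 2; u(2) = 4; u(3) = 8; u(4) = 16; u(5) = 32; u(6) = 27; u(7) = 17; u(8) = 34; u(9) = 31; u(10) = 25; u(11) = 13; u(12) = 26; u(13) = 15; u(14) = 30; u(15) = 23; u(16) = 9; u(17) = 18; u(18) = 36; u(19) = 35; u(20) = 33; u(21) = 29; u(22) = 21; u(23) = 5; u(24) = 10; u(25) = 20; u(26) = 3; u(27) = 6; u(28) = 12; u(29) = 24; u(30) = 11; u(31) = 22; u(32) = 7; u(33) = 14; u(34) = 28; u(35) = 19; u(36) = 1; u(37) = 2.
Since u(37) = u(1) = 2, the sequence is periodic with period 36.
So u(10811) = u(1 + ((10811-1) mod 36)) = u(11) = 13.

13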